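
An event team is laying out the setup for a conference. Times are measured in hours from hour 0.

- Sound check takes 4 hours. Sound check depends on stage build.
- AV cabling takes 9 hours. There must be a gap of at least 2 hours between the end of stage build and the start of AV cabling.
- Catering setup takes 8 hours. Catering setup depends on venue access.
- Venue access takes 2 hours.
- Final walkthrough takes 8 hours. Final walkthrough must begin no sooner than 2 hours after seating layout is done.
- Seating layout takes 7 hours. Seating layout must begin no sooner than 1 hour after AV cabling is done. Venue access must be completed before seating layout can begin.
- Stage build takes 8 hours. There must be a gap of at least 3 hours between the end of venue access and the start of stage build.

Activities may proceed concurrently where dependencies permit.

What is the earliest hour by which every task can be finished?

42

Venue access has no prerequisites, so it starts at hour 0 and finishes at hour 2.
Catering setup waits on venue access (finishes hour 2), so it starts at hour 2 and finishes at 2 + 8 = hour 10.
Stage build cannot begin until venue access (finishes hour 2, plus 3-hour gap → hour 5). It runs from hour 5 to 5 + 8 = hour 13.
Sound check waits on stage build (finishes hour 13), so it starts at hour 13 and finishes at 13 + 4 = hour 17.
AV cabling waits on stage build (finishes hour 13, plus 2-hour gap → hour 15), so it starts at hour 15 and finishes at 15 + 9 = hour 24.
Seating layout cannot start until AV cabling (finishes hour 24, plus 1-hour gap → hour 25); venue access (finishes hour 2). The controlling bound is hour 25, so seating layout finishes at 25 + 7 = hour 32.
Final walkthrough waits on seating layout (finishes hour 32, plus 2-hour gap → hour 34), so it starts at hour 34 and finishes at 34 + 8 = hour 42.
All tasks are finished once the last one completes. Finish times: Venue access at 2, Stage build at 13, AV cabling at 24, Seating layout at 32, Catering setup at 10, Sound check at 17, Final walkthrough at 42. The latest is hour 42.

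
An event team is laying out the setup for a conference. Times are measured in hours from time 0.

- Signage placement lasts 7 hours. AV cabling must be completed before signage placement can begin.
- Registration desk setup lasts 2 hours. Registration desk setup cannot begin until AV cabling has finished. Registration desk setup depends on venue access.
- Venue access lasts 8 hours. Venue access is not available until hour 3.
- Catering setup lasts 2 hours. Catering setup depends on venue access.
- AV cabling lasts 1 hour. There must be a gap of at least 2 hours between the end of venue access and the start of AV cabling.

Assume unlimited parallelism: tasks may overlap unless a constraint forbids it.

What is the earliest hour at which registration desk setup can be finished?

Venue access waits on its own release at hour 3, so it starts at hour 3 and finishes at 3 + 8 = hour 11.
AV cabling cannot begin until venue access (finishes hour 11, plus 2-hour gap → hour 13). It runs from hour 13 to 13 + 1 = hour 14.
For registration desk setup: AV cabling (finishes hour 14); venue access (finishes hour 11). Taking the maximum gives a start of hour 14, and it finishes at 14 + 2 = hour 16.

16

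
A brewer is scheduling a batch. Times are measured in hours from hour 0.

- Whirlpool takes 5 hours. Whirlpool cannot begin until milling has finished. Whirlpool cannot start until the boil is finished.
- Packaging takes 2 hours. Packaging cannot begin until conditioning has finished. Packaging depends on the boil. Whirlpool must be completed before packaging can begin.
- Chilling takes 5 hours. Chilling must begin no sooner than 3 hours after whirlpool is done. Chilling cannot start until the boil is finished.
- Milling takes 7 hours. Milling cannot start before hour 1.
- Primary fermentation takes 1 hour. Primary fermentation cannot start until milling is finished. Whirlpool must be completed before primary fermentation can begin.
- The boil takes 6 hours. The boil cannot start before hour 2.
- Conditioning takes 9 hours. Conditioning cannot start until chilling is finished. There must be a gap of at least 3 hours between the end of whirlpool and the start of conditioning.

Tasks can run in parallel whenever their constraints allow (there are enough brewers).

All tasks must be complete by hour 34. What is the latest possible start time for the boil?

To finish by hour 34, packaging (duration 2) must start no later than hour 32.
Since packaging (must start by hour 32) depends on it, conditioning must finish by hour 32. Backing off its 9-hour duration gives a latest start of hour 23.
Since conditioning (must start by hour 23) depends on it, chilling must finish by hour 23. Backing off its 5-hour duration gives a latest start of hour 18.
To finish by hour 34, primary fermentation (duration 1) must start no later than hour 33.
For whirlpool: chilling (must start by hour 18, minus 3-hour gap → hour 15); primary fermentation (must start by hour 33); conditioning (must start by hour 23, minus 3-hour gap → hour 20); packaging (must start by hour 32). The most restrictive is hour 15; with a 5-hour duration, whirlpool must start by hour 10.
The boil feeds whirlpool (must start by hour 10); chilling (must start by hour 18); packaging (must start by hour 32). Taking the minimum, the boil must finish by hour 10 and start by 10 − 6 = hour 4.

4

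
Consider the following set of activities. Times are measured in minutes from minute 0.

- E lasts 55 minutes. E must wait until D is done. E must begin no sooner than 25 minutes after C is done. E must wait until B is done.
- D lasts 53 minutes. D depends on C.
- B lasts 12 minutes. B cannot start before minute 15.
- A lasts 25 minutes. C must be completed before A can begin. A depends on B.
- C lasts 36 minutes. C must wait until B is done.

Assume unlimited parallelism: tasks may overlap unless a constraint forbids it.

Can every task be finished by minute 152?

No

After its own release at minute 15, B can start at minute 15 and finishes at minute 27.
C cannot begin until B (finishes minute 27). It runs from minute 27 to 27 + 36 = minute 63.
D cannot begin until C (finishes minute 63). It runs from minute 63 to 63 + 53 = minute 116.
E has to wait for D (finishes minute 116); C (finishes minute 63, plus 25-minute gap → minute 88); B (finishes minute 27). The latest of these is minute 116, so E runs minute 116 to 116 + 55 = minute 171.
A cannot start until C (finishes minute 63); B (finishes minute 27). The controlling bound is minute 63, so A finishes at 63 + 25 = minute 88.
The earliest everything can be done is minute 171, which is after the deadline of 152, so it is not possible.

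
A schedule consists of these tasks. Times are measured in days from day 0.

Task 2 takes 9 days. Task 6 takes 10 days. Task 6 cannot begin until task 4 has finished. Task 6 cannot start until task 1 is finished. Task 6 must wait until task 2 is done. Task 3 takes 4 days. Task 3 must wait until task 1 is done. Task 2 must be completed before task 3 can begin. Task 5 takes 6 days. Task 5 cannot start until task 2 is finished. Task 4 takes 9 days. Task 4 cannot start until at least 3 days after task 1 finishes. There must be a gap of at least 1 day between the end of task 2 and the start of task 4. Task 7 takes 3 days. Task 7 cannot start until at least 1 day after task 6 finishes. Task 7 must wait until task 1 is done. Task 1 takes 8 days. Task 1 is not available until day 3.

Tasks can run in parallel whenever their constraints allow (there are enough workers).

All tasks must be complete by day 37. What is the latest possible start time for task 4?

Task 7 has no dependents, so it just needs to finish by day 37. Starting by 37 − 3 = day 34 achieves that.
Task 6 feeds into task 7 (must start by day 34, minus 1-day gap → day 33); so task 6 must finish by day 33 and therefore start by day 23.
Since task 6 (must start by day 23) depends on it, task 4 must finish by day 23. Backing off its 9-day duration gives a latest start of day 14.

14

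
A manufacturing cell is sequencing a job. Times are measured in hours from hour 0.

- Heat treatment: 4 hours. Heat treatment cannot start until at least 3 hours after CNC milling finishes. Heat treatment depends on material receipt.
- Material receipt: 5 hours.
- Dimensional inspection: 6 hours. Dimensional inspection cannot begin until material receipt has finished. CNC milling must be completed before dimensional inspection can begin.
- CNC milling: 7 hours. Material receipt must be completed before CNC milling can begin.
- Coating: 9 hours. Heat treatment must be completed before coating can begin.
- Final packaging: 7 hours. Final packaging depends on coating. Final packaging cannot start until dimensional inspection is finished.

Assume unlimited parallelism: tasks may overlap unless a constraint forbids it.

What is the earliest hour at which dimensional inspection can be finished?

Material receipt has no prerequisites, so it starts at hour 0 and finishes at hour 5.
CNC milling waits on material receipt (finishes hour 5), so it starts at hour 5 and finishes at 5 + 7 = hour 12.
Dimensional inspection has to wait for material receipt (finishes hour 5); CNC milling (finishes hour 12). The latest of these is hour 12, so dimensional inspection runs hour 12 to 12 + 6 = hour 18.

18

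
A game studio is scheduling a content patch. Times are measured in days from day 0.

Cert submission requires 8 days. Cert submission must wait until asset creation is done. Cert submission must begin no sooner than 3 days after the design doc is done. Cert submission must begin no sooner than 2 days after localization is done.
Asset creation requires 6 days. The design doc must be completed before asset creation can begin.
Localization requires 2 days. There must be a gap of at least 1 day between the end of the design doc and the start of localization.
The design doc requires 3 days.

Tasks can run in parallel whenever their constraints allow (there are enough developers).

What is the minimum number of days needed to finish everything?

The design doc can start immediately at day 0; it finishes at day 3.
Localization waits on the design doc (finishes day 3, plus 1-day gap → day 4), so it starts at day 4 and finishes at 4 + 2 = day 6.
After the design doc (finishes day 3), asset creation can start at day 3 and finishes at day 9.
Cert submission has to wait for asset creation (finishes day 9); the design doc (finishes day 3, plus 3-day gap → day 6); localization (finishes day 6, plus 2-day gap → day 8). The latest of these is day 9, so cert submission runs day 9 to 9 + 8 = day 17.
All tasks are finished once the last one completes. Finish times: The design doc at 3, Asset creation at 9, Localization at 6, Cert submission at 17. The latest is day 17.

17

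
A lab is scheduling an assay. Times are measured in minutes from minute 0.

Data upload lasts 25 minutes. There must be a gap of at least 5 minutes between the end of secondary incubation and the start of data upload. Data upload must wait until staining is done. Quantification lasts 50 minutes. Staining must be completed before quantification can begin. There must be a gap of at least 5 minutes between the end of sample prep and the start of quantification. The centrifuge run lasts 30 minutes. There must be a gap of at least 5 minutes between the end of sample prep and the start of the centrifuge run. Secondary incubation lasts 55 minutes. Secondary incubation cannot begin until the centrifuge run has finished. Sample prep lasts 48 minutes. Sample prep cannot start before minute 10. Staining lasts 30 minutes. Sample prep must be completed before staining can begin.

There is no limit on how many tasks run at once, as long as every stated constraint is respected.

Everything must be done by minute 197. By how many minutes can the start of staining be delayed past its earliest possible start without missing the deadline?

Sample prep cannot begin until its own release at minute 10. It runs from minute 10 to 10 + 48 = minute 58.
Staining waits on sample prep (finishes minute 58), so it starts at minute 58 and finishes at 58 + 30 = minute 88.

Working backward from the deadline:
Data upload must finish by minute 197; it takes 25 minutes, so it must start by 197 − 25 = minute 172.
Nothing follows quantification; the deadline of minute 197 is its only limit. It must start by 197 − 50 = minute 147.
Staining feeds quantification (must start by minute 147); data upload (must start by minute 172). Taking the minimum, staining must finish by minute 147 and start by 147 − 30 = minute 117.
So staining can start as early as minute 58 and as late as minute 117, giving 117 − 58 = 59 minutes of slack.

59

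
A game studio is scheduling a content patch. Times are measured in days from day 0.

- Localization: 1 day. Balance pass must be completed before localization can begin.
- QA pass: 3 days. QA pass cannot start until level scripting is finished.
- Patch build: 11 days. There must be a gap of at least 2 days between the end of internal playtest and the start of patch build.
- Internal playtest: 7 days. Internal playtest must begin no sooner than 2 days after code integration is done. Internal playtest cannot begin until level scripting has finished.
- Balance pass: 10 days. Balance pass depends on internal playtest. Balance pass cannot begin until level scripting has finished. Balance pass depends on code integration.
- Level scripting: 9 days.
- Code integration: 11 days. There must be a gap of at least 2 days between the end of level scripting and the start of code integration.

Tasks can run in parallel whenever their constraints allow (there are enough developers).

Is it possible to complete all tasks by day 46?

Level scripting has no prerequisites, so it starts at day 0 and finishes at day 9.
QA pass cannot begin until level scripting (finishes day 9). It runs from day 9 to 9 + 3 = day 12.
Code integration cannot begin until level scripting (finishes day 9, plus 2-day gap → day 11). It runs from day 11 to 11 + 11 = day 22.
Internal playtest needs all of code integration (finishes day 22, plus 2-day gap → day 24); level scripting (finishes day 9). That puts its earliest start at day 24; it finishes at 24 + 7 = day 31.
Patch build cannot begin until internal playtest (finishes day 31, plus 2-day gap → day 33). It runs from day 33 to 33 + 11 = day 44.
For balance pass: internal playtest (finishes day 31); level scripting (finishes day 9); code integration (finishes day 22). Taking the maximum gives a start of day 31, and it finishes at 31 + 10 = day 41.
After balance pass (finishes day 41), localization can start at day 41 and finishes at day 42.
Every task is finished by day 44, which is no later than the deadline of 46, so the schedule is feasible.

Yes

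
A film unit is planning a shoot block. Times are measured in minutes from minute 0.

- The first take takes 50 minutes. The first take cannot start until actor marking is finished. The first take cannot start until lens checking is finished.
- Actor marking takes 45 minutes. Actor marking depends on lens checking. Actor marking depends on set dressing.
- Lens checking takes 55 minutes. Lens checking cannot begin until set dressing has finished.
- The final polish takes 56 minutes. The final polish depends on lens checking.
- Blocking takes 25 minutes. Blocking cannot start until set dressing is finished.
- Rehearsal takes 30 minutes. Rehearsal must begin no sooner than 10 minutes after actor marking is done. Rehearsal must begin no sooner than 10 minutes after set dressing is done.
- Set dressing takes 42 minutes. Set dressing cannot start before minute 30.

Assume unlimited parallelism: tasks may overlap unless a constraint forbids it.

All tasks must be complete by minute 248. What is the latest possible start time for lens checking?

Rehearsal must finish by minute 248; it takes 30 minutes, so it must start by 248 − 30 = minute 218.
The first take must finish by minute 248; it takes 50 minutes, so it must start by 248 − 50 = minute 198.
Actor marking feeds rehearsal (must start by minute 218, minus 10-minute gap → minute 208); the first take (must start by minute 198). Taking the minimum, actor marking must finish by minute 198 and start by 198 − 45 = minute 153.
The final polish has no dependents, so it just needs to finish by minute 248. Starting by 248 − 56 = minute 192 achieves that.
For lens checking: actor marking (must start by minute 153); the final polish (must start by minute 192); the first take (must start by minute 198). The most restrictive is minute 153; with a 55-minute duration, lens checking must start by minute 98.

98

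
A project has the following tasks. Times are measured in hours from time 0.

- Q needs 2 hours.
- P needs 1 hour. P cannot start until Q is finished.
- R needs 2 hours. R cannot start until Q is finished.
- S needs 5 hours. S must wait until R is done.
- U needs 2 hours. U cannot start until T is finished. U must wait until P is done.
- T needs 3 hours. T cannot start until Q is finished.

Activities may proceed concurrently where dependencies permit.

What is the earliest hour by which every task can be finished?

9

Q has no prerequisites, so it starts at hour 0 and finishes at hour 2.
T cannot begin until Q (finishes hour 2). It runs from hour 2 to 2 + 3 = hour 5.
After Q (finishes hour 2), R can start at hour 2 and finishes at hour 4.
After R (finishes hour 4), S can start at hour 4 and finishes at hour 9.
P waits on Q (finishes hour 2), so it starts at hour 2 and finishes at 2 + 1 = hour 3.
U cannot start until T (finishes hour 5); P (finishes hour 3). The controlling bound is hour 5, so U finishes at 5 + 2 = hour 7.
All tasks are finished once the last one completes. Finish times: P at 3, Q at 2, R at 4, S at 9, T at 5, U at 7. The latest is hour 9.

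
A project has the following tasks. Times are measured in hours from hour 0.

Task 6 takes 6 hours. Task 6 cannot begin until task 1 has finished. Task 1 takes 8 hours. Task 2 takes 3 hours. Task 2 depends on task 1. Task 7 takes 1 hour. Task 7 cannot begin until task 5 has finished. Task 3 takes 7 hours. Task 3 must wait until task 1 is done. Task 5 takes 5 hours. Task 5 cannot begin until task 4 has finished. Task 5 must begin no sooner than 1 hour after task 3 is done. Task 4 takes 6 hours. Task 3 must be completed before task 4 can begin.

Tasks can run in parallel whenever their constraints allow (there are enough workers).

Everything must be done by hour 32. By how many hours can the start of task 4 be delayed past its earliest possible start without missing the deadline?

Nothing blocks task 1, so it runs from hour 0 to hour 8.
Task 3 cannot begin until task 1 (finishes hour 8). It runs from hour 8 to 8 + 7 = hour 15.
Task 4 waits on task 3 (finishes hour 15), so it starts at hour 15 and finishes at 15 + 6 = hour 21.

Working backward from the deadline:
Task 7 has no dependents, so it just needs to finish by hour 32. Starting by 32 − 1 = hour 31 achieves that.
Since task 7 (must start by hour 31) depends on it, task 5 must finish by hour 31. Backing off its 5-hour duration gives a latest start of hour 26.
Since task 5 (must start by hour 26) depends on it, task 4 must finish by hour 26. Backing off its 6-hour duration gives a latest start of hour 20.
So task 4 can start as early as hour 15 and as late as hour 20, giving 20 − 15 = 5 hours of slack.

5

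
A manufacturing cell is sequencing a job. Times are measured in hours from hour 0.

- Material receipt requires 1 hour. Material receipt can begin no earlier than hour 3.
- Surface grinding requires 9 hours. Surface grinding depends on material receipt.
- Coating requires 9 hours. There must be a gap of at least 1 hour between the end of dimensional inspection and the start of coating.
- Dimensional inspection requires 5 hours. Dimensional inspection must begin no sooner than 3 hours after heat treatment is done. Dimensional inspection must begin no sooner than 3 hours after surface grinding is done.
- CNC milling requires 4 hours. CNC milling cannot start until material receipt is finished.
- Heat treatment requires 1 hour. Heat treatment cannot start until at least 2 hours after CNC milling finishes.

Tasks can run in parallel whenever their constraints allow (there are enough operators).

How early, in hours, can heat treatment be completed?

11

After its own release at hour 3, material receipt can start at hour 3 and finishes at hour 4.
CNC milling waits on material receipt (finishes hour 4), so it starts at hour 4 and finishes at 4 + 4 = hour 8.
Heat treatment waits on CNC milling (finishes hour 8, plus 2-hour gap → hour 10), so it starts at hour 10 and finishes at 10 + 1 = hour 11.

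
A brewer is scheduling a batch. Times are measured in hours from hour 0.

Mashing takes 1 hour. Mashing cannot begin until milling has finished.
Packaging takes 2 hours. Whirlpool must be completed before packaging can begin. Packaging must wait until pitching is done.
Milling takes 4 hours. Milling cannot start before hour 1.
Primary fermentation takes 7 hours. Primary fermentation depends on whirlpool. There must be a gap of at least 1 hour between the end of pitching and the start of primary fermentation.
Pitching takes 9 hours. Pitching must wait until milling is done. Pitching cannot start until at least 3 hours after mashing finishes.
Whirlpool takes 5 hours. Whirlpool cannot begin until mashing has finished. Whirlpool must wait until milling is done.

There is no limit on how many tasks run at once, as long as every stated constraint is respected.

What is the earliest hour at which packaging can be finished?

20

After its own release at hour 1, milling can start at hour 1 and finishes at hour 5.
After milling (finishes hour 5), mashing can start at hour 5 and finishes at hour 6.
For pitching: milling (finishes hour 5); mashing (finishes hour 6, plus 3-hour gap → hour 9). Taking the maximum gives a start of hour 9, and it finishes at 9 + 9 = hour 18.
Whirlpool cannot start until mashing (finishes hour 6); milling (finishes hour 5). The controlling bound is hour 6, so whirlpool finishes at 6 + 5 = hour 11.
Packaging has to wait for whirlpool (finishes hour 11); pitching (finishes hour 18). The latest of these is hour 18, so packaging runs hour 18 to 18 + 2 = hour 20.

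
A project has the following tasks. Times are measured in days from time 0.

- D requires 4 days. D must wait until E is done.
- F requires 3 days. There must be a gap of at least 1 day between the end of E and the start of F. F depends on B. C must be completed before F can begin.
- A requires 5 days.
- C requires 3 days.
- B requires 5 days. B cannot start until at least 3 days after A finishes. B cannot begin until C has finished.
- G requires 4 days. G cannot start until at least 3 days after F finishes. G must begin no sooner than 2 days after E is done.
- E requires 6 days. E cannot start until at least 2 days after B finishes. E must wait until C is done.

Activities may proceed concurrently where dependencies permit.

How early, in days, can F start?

22

C has no prerequisites, so it starts at day 0 and finishes at day 3.
Nothing blocks A, so it runs from day 0 to day 5.
B has to wait for A (finishes day 5, plus 3-day gap → day 8); C (finishes day 3). The latest of these is day 8, so B runs day 8 to 8 + 5 = day 13.
E has to wait for B (finishes day 13, plus 2-day gap → day 15); C (finishes day 3). The latest of these is day 15, so E runs day 15 to 15 + 6 = day 21.
F waits on E (finishes day 21, plus 1-day gap → day 22); B (finishes day 13); C (finishes day 3). The latest of these is day 22, which is the earliest F can start.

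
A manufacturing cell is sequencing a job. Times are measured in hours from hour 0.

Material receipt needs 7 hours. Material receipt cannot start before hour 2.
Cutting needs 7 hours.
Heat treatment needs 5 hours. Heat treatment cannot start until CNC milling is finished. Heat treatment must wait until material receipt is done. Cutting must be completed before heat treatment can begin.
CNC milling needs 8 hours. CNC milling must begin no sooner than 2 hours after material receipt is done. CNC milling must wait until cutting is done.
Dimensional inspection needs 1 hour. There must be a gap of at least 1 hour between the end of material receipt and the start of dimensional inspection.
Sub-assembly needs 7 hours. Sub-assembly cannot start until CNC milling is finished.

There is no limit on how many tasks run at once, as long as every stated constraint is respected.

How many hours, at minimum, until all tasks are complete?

Cutting has no prerequisites, so it starts at hour 0 and finishes at hour 7.
Material receipt cannot begin until its own release at hour 2. It runs from hour 2 to 2 + 7 = hour 9.
Dimensional inspection waits on material receipt (finishes hour 9, plus 1-hour gap → hour 10), so it starts at hour 10 and finishes at 10 + 1 = hour 11.
For CNC milling: material receipt (finishes hour 9, plus 2-hour gap → hour 11); cutting (finishes hour 7). Taking the maximum gives a start of hour 11, and it finishes at 11 + 8 = hour 19.
Sub-assembly waits on CNC milling (finishes hour 19), so it starts at hour 19 and finishes at 19 + 7 = hour 26.
For heat treatment: CNC milling (finishes hour 19); material receipt (finishes hour 9); cutting (finishes hour 7). Taking the maximum gives a start of hour 19, and it finishes at 19 + 5 = hour 24.
All tasks are finished once the last one completes. Finish times: Material receipt at 9, Cutting at 7, CNC milling at 19, Heat treatment at 24, Dimensional inspection at 11, Sub-assembly at 26. The latest is hour 26.

26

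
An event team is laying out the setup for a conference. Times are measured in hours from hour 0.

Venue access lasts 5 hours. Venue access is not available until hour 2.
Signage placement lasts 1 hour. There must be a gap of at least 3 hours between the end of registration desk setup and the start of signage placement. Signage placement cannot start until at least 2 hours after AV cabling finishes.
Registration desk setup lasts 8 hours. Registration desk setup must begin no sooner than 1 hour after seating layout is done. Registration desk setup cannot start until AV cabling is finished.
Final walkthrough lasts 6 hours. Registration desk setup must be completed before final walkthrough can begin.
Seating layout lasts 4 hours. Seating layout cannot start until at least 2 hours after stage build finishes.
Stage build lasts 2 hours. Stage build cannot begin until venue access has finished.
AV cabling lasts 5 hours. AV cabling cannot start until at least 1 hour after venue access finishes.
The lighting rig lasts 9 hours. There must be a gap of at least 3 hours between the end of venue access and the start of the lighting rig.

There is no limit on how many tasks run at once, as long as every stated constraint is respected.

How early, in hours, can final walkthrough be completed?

Venue access waits on its own release at hour 2, so it starts at hour 2 and finishes at 2 + 5 = hour 7.
AV cabling cannot begin until venue access (finishes hour 7, plus 1-hour gap → hour 8). It runs from hour 8 to 8 + 5 = hour 13.
After venue access (finishes hour 7), stage build can start at hour 7 and finishes at hour 9.
After stage build (finishes hour 9, plus 2-hour gap → hour 11), seating layout can start at hour 11 and finishes at hour 15.
Registration desk setup has to wait for seating layout (finishes hour 15, plus 1-hour gap → hour 16); AV cabling (finishes hour 13). The latest of these is hour 16, so registration desk setup runs hour 16 to 16 + 8 = hour 24.
Final walkthrough cannot begin until registration desk setup (finishes hour 24). It runs from hour 24 to 24 + 6 = hour 30.

30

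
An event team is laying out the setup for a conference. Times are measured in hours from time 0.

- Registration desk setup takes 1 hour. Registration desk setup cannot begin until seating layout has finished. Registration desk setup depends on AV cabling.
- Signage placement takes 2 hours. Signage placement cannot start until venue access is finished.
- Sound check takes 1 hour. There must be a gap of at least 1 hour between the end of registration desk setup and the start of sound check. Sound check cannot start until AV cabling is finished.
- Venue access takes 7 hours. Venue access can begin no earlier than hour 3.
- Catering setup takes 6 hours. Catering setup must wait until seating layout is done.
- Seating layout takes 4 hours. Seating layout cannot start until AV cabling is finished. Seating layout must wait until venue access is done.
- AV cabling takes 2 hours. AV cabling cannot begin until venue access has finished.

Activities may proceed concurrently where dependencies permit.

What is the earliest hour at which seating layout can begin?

Venue access waits on its own release at hour 3, so it starts at hour 3 and finishes at 3 + 7 = hour 10.
AV cabling cannot begin until venue access (finishes hour 10). It runs from hour 10 to 10 + 2 = hour 12.
Seating layout waits on AV cabling (finishes hour 12); venue access (finishes hour 10). The latest of these is hour 12, which is the earliest seating layout can start.

12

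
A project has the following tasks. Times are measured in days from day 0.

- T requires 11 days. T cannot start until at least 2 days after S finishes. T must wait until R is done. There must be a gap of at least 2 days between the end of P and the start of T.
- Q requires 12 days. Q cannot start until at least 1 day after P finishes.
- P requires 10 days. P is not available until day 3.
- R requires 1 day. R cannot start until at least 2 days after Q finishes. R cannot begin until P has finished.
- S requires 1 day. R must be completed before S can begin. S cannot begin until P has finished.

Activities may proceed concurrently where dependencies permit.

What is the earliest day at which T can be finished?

P cannot begin until its own release at day 3. It runs from day 3 to 3 + 10 = day 13.
Q cannot begin until P (finishes day 13, plus 1-day gap → day 14). It runs from day 14 to 14 + 12 = day 26.
R has to wait for Q (finishes day 26, plus 2-day gap → day 28); P (finishes day 13). The latest of these is day 28, so R runs day 28 to 28 + 1 = day 29.
S needs all of R (finishes day 29); P (finishes day 13). That puts its earliest start at day 29; it finishes at 29 + 1 = day 30.
T has to wait for S (finishes day 30, plus 2-day gap → day 32); R (finishes day 29); P (finishes day 13, plus 2-day gap → day 15). The latest of these is day 32, so T runs day 32 to 32 + 11 = day 43.

43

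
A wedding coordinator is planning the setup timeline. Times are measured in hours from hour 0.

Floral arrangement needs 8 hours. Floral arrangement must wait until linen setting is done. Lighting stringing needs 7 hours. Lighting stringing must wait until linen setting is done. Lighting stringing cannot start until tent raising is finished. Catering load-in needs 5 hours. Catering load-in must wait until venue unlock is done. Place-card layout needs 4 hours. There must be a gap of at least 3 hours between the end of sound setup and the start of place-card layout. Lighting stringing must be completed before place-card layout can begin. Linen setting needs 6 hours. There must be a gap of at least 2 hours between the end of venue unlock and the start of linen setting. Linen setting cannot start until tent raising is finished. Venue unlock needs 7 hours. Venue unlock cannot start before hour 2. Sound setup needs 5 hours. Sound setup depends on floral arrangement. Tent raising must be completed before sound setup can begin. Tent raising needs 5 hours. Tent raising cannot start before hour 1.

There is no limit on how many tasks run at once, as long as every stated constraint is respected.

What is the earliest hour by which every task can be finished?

Tent raising cannot begin until its own release at hour 1. It runs from hour 1 to 1 + 5 = hour 6.
Venue unlock waits on its own release at hour 2, so it starts at hour 2 and finishes at 2 + 7 = hour 9.
After venue unlock (finishes hour 9), catering load-in can start at hour 9 and finishes at hour 14.
For linen setting: venue unlock (finishes hour 9, plus 2-hour gap → hour 11); tent raising (finishes hour 6). Taking the maximum gives a start of hour 11, and it finishes at 11 + 6 = hour 17.
Lighting stringing cannot start until linen setting (finishes hour 17); tent raising (finishes hour 6). The controlling bound is hour 17, so lighting stringing finishes at 17 + 7 = hour 24.
Floral arrangement cannot begin until linen setting (finishes hour 17). It runs from hour 17 to 17 + 8 = hour 25.
Sound setup has to wait for floral arrangement (finishes hour 25); tent raising (finishes hour 6). The latest of these is hour 25, so sound setup runs hour 25 to 25 + 5 = hour 30.
Place-card layout needs all of sound setup (finishes hour 30, plus 3-hour gap → hour 33); lighting stringing (finishes hour 24). That puts its earliest start at hour 33; it finishes at 33 + 4 = hour 37.
All tasks are finished once the last one completes. Finish times: Venue unlock at 9, Tent raising at 6, Linen setting at 17, Floral arrangement at 25, Lighting stringing at 24, Sound setup at 30, Catering load-in at 14, Place-card layout at 37. The latest is hour 37.

37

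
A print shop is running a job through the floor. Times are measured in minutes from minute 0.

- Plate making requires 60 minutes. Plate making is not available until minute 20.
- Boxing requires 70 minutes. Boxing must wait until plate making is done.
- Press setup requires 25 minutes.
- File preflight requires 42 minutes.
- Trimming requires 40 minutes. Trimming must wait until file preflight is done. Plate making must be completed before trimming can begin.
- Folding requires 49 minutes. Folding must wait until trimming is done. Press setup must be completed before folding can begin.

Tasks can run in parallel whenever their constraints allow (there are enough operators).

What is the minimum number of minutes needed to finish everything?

169

Nothing blocks press setup, so it runs from minute 0 to minute 25.
After its own release at minute 20, plate making can start at minute 20 and finishes at minute 80.
After plate making (finishes minute 80), boxing can start at minute 80 and finishes at minute 150.
File preflight has no prerequisites, so it starts at minute 0 and finishes at minute 42.
Trimming needs all of file preflight (finishes minute 42); plate making (finishes minute 80). That puts its earliest start at minute 80; it finishes at 80 + 40 = minute 120.
For folding: trimming (finishes minute 120); press setup (finishes minute 25). Taking the maximum gives a start of minute 120, and it finishes at 120 + 49 = minute 169.
All tasks are finished once the last one completes. Finish times: File preflight at 42, Plate making at 80, Press setup at 25, Trimming at 120, Folding at 169, Boxing at 150. The latest is minute 169.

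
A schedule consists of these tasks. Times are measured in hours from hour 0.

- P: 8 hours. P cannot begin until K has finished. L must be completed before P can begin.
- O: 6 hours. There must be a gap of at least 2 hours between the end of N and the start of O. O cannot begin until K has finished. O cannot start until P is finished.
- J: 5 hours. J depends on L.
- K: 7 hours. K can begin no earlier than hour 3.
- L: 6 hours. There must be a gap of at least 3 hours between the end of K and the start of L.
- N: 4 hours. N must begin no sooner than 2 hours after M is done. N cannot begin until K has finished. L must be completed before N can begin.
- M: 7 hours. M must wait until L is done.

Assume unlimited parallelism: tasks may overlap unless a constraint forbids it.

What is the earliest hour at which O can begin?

K cannot begin until its own release at hour 3. It runs from hour 3 to 3 + 7 = hour 10.
L cannot begin until K (finishes hour 10, plus 3-hour gap → hour 13). It runs from hour 13 to 13 + 6 = hour 19.
P cannot start until K (finishes hour 10); L (finishes hour 19). The controlling bound is hour 19, so P finishes at 19 + 8 = hour 27.
After L (finishes hour 19), M can start at hour 19 and finishes at hour 26.
N has to wait for M (finishes hour 26, plus 2-hour gap → hour 28); K (finishes hour 10); L (finishes hour 19). The latest of these is hour 28, so N runs hour 28 to 28 + 4 = hour 32.
O waits on N (finishes hour 32, plus 2-hour gap → hour 34); K (finishes hour 10); P (finishes hour 27). The latest of these is hour 34, which is the earliest O can start.

34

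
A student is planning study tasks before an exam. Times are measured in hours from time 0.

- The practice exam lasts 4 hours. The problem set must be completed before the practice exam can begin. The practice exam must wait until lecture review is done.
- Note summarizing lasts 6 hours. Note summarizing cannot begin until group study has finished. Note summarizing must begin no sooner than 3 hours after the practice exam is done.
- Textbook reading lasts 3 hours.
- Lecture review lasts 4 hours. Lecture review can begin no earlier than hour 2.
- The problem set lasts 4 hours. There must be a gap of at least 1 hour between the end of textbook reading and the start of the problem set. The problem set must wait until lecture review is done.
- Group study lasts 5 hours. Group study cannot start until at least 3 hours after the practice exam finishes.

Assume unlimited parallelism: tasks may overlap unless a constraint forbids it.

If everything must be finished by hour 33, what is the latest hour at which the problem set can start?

11

To finish by hour 33, note summarizing (duration 6) must start no later than hour 27.
Group study must finish before note summarizing (must start by hour 27). With a 5-hour duration, group study must start by 27 − 5 = hour 22.
The practice exam must finish in time for group study (must start by hour 22, minus 3-hour gap → hour 19); note summarizing (must start by hour 27, minus 3-hour gap → hour 24). The tightest is hour 19, so the practice exam must start by 19 − 4 = hour 15.
The problem set has to be done before the practice exam (must start by hour 15). That means finishing by hour 15, i.e. starting by 15 − 4 = hour 11.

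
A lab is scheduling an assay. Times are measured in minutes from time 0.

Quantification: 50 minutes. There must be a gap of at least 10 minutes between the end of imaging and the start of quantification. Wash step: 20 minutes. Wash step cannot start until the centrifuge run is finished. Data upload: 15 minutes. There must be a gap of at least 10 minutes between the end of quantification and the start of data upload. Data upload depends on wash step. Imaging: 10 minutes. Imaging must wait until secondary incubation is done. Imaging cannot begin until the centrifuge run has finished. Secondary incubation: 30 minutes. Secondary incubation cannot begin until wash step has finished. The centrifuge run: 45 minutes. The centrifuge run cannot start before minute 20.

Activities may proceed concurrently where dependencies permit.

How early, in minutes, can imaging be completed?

The centrifuge run cannot begin until its own release at minute 20. It runs from minute 20 to 20 + 45 = minute 65.
Wash step waits on the centrifuge run (finishes minute 65), so it starts at minute 65 and finishes at 65 + 20 = minute 85.
Secondary incubation waits on wash step (finishes minute 85), so it starts at minute 85 and finishes at 85 + 30 = minute 115.
Imaging needs all of secondary incubation (finishes minute 115); the centrifuge run (finishes minute 65). That puts its earliest start at minute 115; it finishes at 115 + 10 = minute 125.

125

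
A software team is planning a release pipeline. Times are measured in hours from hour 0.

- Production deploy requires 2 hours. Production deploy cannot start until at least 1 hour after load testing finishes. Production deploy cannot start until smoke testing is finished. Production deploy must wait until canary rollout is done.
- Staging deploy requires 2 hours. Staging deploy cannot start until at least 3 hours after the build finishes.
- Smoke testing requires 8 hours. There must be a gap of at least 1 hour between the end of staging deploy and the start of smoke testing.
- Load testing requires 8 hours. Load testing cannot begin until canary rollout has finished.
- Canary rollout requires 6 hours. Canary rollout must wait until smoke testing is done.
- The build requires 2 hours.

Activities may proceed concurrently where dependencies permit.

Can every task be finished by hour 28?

The build can start immediately at hour 0; it finishes at hour 2.
Staging deploy waits on the build (finishes hour 2, plus 3-hour gap → hour 5), so it starts at hour 5 and finishes at 5 + 2 = hour 7.
Smoke testing cannot begin until staging deploy (finishes hour 7, plus 1-hour gap → hour 8). It runs from hour 8 to 8 + 8 = hour 16.
Canary rollout waits on smoke testing (finishes hour 16), so it starts at hour 16 and finishes at 16 + 6 = hour 22.
After canary rollout (finishes hour 22), load testing can start at hour 22 and finishes at hour 30.
For production deploy: load testing (finishes hour 30, plus 1-hour gap → hour 31); smoke testing (finishes hour 16); canary rollout (finishes hour 22). Taking the maximum gives a start of hour 31, and it finishes at 31 + 2 = hour 33.
The earliest everything can be done is hour 33, which is after the deadline of 28, so it is not possible.

No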